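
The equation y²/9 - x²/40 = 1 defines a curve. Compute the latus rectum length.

80/3

Center (0, 0). The positive term is the y-term, so the transverse axis is vertical; a² = 9, b² = 40.
Latus rectum length = 2b²/a = 2·40/3 = 80/3.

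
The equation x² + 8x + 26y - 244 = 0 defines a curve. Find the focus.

Only x is squared. Complete the square in x: (x + 4)² = -26(y - 10).
Vertex (-4, 10); 4p = -26 so p = -13/2. Opens down.
Focus is p units from the vertex along the axis: (h, k + p).

(-4, 7/2)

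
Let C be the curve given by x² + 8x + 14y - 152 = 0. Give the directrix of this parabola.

y = 31/2

Only x is squared. Complete the square in x: (x + 4)² = -14(y - 12).
Vertex (-4, 12); 4p = -14 so p = -7/2. Opens down.
Directrix is the horizontal line y = k − p = 12 − (-7/2) = 31/2.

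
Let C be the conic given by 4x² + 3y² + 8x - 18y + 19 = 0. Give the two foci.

Group: 4(x² + 2x) + 3(y² - 6y) = -19
Completing the square gives 4(x + 1)² + 3(y - 3)² = -19 + 4 + 27 = 12.
Divide by 12: (x + 1)²/3 + (y - 3)²/4 = 1
Ellipse, center (-1, 3), major axis vertical; a² = 4, b² = 3.
c² = a² - b² = 4 - 3 = 1, so c = 1.
Foci lie on the vertical axis through the center: (h, k ± c).

(-1, 2) and (-1, 4)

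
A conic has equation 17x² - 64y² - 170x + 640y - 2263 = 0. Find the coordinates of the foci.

Collect terms: 17(x² - 10x) -64(y² - 10y) = 2263
Complete the square in x and y: 17(x - 5)² -64(y - 5)² = 2263 + 425 - 1600 = 1088
Divide through by 1088 to get (x - 5)²/64 - (y - 5)²/17 = 1.
Hyperbola, center (5, 5), transverse axis horizontal; a² = 64, b² = 17.
c² = a² + b² = 64 + 17 = 81, so c = 9.
Foci lie on the horizontal axis through the center: (h ± c, k).

(-4, 5) and (14, 5)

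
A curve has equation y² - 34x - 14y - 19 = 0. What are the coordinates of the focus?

(13/2, 7)

Only y is squared. Complete the square in y: (y - 7)² = 34(x + 2).
Vertex (-2, 7); 4p = 34 so p = 17/2. Opens right.
Focus is p units from the vertex along the axis: (h + p, k).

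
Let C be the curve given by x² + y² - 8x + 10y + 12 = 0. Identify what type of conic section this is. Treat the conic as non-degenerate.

No xy term. Coefficients of x² and y² are A = 1, C = 1.
A = C (same sign) ⇒ circle.

circle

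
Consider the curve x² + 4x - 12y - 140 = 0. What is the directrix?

Only x is squared. Complete the square in x: (x + 2)² = 12(y + 12).
Vertex (-2, -12); 4p = 12 so p = 3. Opens up.
Directrix is the horizontal line y = k − p = -12 − (3) = -15.

y = -15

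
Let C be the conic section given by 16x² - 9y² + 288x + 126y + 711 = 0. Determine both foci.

16(x² + 18x) -9(y² - 14y) = -711
16(x + 9)² -9(y - 7)² = -711 + 1296 - 441 = 144
Divide by 144: (x + 9)²/9 - (y - 7)²/16 = 1
Hyperbola, center (-9, 7), transverse axis horizontal; a² = 9, b² = 16.
c² = a² + b² = 9 + 16 = 25, so c = 5.
Foci lie on the horizontal axis through the center: (h ± c, k).

(-14, 7) and (-4, 7)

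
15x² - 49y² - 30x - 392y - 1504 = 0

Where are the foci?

Collect terms: 15(x² - 2x) -49(y² + 8y) = 1504
15(x - 1)² -49(y + 4)² = 1504 + 15 - 784 = 735
Divide through by 735 to get (x - 1)²/49 - (y + 4)²/15 = 1.
Hyperbola, center (1, -4), transverse axis horizontal; a² = 49, b² = 15.
c² = a² + b² = 49 + 15 = 64, so c = 8.
Foci lie on the horizontal axis through the center: (h ± c, k).

(-7, -4) and (9, -4)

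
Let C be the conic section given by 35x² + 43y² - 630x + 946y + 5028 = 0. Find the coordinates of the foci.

(5, -11) and (13, -11)

Rearranging, 35(x² - 18x) + 43(y² + 22y) = -5028.
Completing the square gives 35(x - 9)² + 43(y + 11)² = -5028 + 2835 + 5203 = 3010.
Divide by 3010: (x - 9)²/86 + (y + 11)²/70 = 1
Ellipse, center (9, -11), major axis horizontal; a² = 86, b² = 70.
c² = a² - b² = 86 - 70 = 16, so c = 4.
Foci lie on the horizontal axis through the center: (h ± c, k).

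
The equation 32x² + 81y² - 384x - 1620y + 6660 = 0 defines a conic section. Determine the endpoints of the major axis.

32(x² - 12x) + 81(y² - 20y) = -6660
Complete the square: 32(x - 6)² + 81(y - 10)² = -6660 + 1152 + 8100 = 2592
Divide through by 2592 to get (x - 6)²/81 + (y - 10)²/32 = 1.
Ellipse, center (6, 10), major axis horizontal; a² = 81, b² = 32.
a = 9. Vertices at (h ± a, k).

(-3, 10) and (15, 10)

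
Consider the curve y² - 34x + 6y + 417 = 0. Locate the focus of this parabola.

Only y is squared. Complete the square in y: (y + 3)² = 34(x - 12).
Vertex (12, -3); 4p = 34 so p = 17/2. Opens right.
Focus is p units from the vertex along the axis: (h + p, k).

(41/2, -3)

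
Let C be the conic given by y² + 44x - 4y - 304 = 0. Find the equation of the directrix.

Only y is squared. Complete the square in y: (y - 2)² = -44(x - 7).
Vertex (7, 2); 4p = -44 so p = -11. Opens left.
Directrix is the vertical line x = h − p = 7 − (-11) = 18.

x = 18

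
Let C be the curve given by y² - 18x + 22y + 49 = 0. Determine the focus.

(1/2, -11)

Only y is squared. Complete the square in y: (y + 11)² = 18(x + 4).
Vertex (-4, -11); 4p = 18 so p = 9/2. Opens right.
Focus is p units from the vertex along the axis: (h + p, k).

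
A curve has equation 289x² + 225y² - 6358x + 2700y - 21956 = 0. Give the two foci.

289(x² - 22x) + 225(y² + 12y) = 21956
Complete the square in x and y: 289(x - 11)² + 225(y + 6)² = 21956 + 34969 + 8100 = 65025
Dividing both sides by 65025: (x - 11)²/225 + (y + 6)²/289 = 1
Ellipse, center (11, -6), major axis vertical; a² = 289, b² = 225.
c² = a² - b² = 289 - 225 = 64, so c = 8.
Foci lie on the vertical axis through the center: (h, k ± c).

(11, -14) and (11, 2)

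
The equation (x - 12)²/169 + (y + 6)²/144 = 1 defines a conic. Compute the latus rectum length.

Center (12, -6). The larger denominator 169 sits under the x-term, so the major axis is horizontal; a² = 169, b² = 144.
Latus rectum length = 2b²/a = 2·144/13 = 288/13.

288/13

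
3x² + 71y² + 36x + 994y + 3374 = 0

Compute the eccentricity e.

e = 2√1207/71

Group the x- and y-terms: 3(x² + 12x) + 71(y² + 14y) = -3374
Completing the square gives 3(x + 6)² + 71(y + 7)² = -3374 + 108 + 3479 = 213.
Dividing both sides by 213: (x + 6)²/71 + (y + 7)²/3 = 1
Ellipse, center (-6, -7), major axis horizontal; a² = 71, b² = 3.
c² = a² - b² = 68, so c = 2√17.
e = c/a = 2√17/√71 = 2√1207/71.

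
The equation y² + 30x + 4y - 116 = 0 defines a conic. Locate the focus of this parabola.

(-7/2, -2)

Only y is squared. Complete the square in y: (y + 2)² = -30(x - 4).
Vertex (4, -2); 4p = -30 so p = -15/2. Opens left.
Focus is p units from the vertex along the axis: (h + p, k).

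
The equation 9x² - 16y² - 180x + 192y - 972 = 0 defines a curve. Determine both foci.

(-5, 6) and (25, 6)

Rearranging, 9(x² - 20x) -16(y² - 12y) = 972.
Completing the square gives 9(x - 10)² -16(y - 6)² = 972 + 900 - 576 = 1296.
Divide through by 1296 to get (x - 10)²/144 - (y - 6)²/81 = 1.
Hyperbola, center (10, 6), transverse axis horizontal; a² = 144, b² = 81.
c² = a² + b² = 144 + 81 = 225, so c = 15.
Foci lie on the horizontal axis through the center: (h ± c, k).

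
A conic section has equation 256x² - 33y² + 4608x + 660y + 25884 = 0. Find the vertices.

(-9, -6) and (-9, 26)

Rearranging, 256(x² + 18x) -33(y² - 20y) = -25884.
Complete the square: 256(x + 9)² -33(y - 10)² = -25884 + 20736 - 3300 = -8448
Divide through by -8448 to get (y - 10)²/256 - (x + 9)²/33 = 1.
Hyperbola, center (-9, 10), transverse axis vertical; a² = 256, b² = 33.
a = 16. Vertices at (h, k ± a).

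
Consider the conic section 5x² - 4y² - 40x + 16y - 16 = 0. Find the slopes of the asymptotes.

√5/2 and -√5/2

Rearranging, 5(x² - 8x) -4(y² - 4y) = 16.
Complete the square: 5(x - 4)² -4(y - 2)² = 16 + 80 - 16 = 80
Divide by 80: (x - 4)²/16 - (y - 2)²/20 = 1
Hyperbola, center (4, 2), transverse axis horizontal; a² = 16, b² = 20.
For a horizontal hyperbola the asymptotes have slope ±b/a.
Here that is ±2√5/4 = ±√5/2.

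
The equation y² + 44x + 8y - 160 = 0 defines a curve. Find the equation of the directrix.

x = 15

Only y is squared. Complete the square in y: (y + 4)² = -44(x - 4).
Vertex (4, -4); 4p = -44 so p = -11. Opens left.
Directrix is the vertical line x = h − p = 4 − (-11) = 15.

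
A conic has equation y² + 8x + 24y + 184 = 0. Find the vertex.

Only y is squared. Complete the square in y: (y + 12)² = -8(x + 5).
Vertex (-5, -12); 4p = -8 so p = -2. Opens left.

(-5, -12)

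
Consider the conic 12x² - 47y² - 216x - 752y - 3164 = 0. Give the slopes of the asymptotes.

2√141/47 and -2√141/47

Rearranging, 12(x² - 18x) -47(y² + 16y) = 3164.
Completing the square gives 12(x - 9)² -47(y + 8)² = 3164 + 972 - 3008 = 1128.
Divide by 1128: (x - 9)²/94 - (y + 8)²/24 = 1
Hyperbola, center (9, -8), transverse axis horizontal; a² = 94, b² = 24.
For a horizontal hyperbola the asymptotes have slope ±b/a.
Here that is ±2√6/√94 = ±2√141/47.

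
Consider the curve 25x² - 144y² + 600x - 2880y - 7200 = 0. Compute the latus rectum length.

288/5

25(x² + 24x) -144(y² + 20y) = 7200
Complete the square in x and y: 25(x + 12)² -144(y + 10)² = 7200 + 3600 - 14400 = -3600
Divide by -3600: (y + 10)²/25 - (x + 12)²/144 = 1
Hyperbola, center (-12, -10), transverse axis vertical; a² = 25, b² = 144.
Latus rectum length = 2b²/a = 2·144/5 = 288/5.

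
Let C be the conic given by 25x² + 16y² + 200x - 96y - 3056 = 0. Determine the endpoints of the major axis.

Group the x- and y-terms: 25(x² + 8x) + 16(y² - 6y) = 3056
Complete the square: 25(x + 4)² + 16(y - 3)² = 3056 + 400 + 144 = 3600
Divide through by 3600 to get (x + 4)²/144 + (y - 3)²/225 = 1.
Ellipse, center (-4, 3), major axis vertical; a² = 225, b² = 144.
a = 15. Vertices at (h, k ± a).

(-4, -12) and (-4, 18)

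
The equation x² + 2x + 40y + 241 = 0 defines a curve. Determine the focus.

(-1, -16)

Only x is squared. Complete the square in x: (x + 1)² = -40(y + 6).
Vertex (-1, -6); 4p = -40 so p = -10. Opens down.
Focus is p units from the vertex along the axis: (h, k + p).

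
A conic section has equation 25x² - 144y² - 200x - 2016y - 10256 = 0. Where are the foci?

Collect terms: 25(x² - 8x) -144(y² + 14y) = 10256
Complete the square: 25(x - 4)² -144(y + 7)² = 10256 + 400 - 7056 = 3600
Dividing both sides by 3600: (x - 4)²/144 - (y + 7)²/25 = 1
Hyperbola, center (4, -7), transverse axis horizontal; a² = 144, b² = 25.
c² = a² + b² = 144 + 25 = 169, so c = 13.
Foci lie on the horizontal axis through the center: (h ± c, k).

(-9, -7) and (17, -7)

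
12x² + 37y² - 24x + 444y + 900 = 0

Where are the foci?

Group the x- and y-terms: 12(x² - 2x) + 37(y² + 12y) = -900
Complete the square: 12(x - 1)² + 37(y + 6)² = -900 + 12 + 1332 = 444
Dividing both sides by 444: (x - 1)²/37 + (y + 6)²/12 = 1
Ellipse, center (1, -6), major axis horizontal; a² = 37, b² = 12.
c² = a² - b² = 37 - 12 = 25, so c = 5.
Foci lie on the horizontal axis through the center: (h ± c, k).

(-4, -6) and (6, -6)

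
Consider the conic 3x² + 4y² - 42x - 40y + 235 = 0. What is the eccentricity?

Rearranging, 3(x² - 14x) + 4(y² - 10y) = -235.
Complete the square in x and y: 3(x - 7)² + 4(y - 5)² = -235 + 147 + 100 = 12
Divide by 12: (x - 7)²/4 + (y - 5)²/3 = 1
Ellipse, center (7, 5), major axis horizontal; a² = 4, b² = 3.
c² = a² - b² = 1, so c = 1.
e = c/a = 1/2.

e = 1/2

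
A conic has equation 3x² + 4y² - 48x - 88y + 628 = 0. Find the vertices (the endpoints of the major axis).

(4, 11) and (12, 11)

Rearranging, 3(x² - 16x) + 4(y² - 22y) = -628.
Complete the square in x and y: 3(x - 8)² + 4(y - 11)² = -628 + 192 + 484 = 48
Divide by 48: (x - 8)²/16 + (y - 11)²/12 = 1
Ellipse, center (8, 11), major axis horizontal; a² = 16, b² = 12.
a = 4. Vertices at (h ± a, k).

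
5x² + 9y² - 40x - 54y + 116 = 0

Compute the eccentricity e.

e = 2/3

Rearranging, 5(x² - 8x) + 9(y² - 6y) = -116.
5(x - 4)² + 9(y - 3)² = -116 + 80 + 81 = 45
Divide by 45: (x - 4)²/9 + (y - 3)²/5 = 1
Ellipse, center (4, 3), major axis horizontal; a² = 9, b² = 5.
c² = a² - b² = 4, so c = 2.
e = c/a = 2/3.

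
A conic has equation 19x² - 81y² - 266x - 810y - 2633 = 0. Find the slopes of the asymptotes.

Rearranging, 19(x² - 14x) -81(y² + 10y) = 2633.
Complete the square in x and y: 19(x - 7)² -81(y + 5)² = 2633 + 931 - 2025 = 1539
Divide through by 1539 to get (x - 7)²/81 - (y + 5)²/19 = 1.
Hyperbola, center (7, -5), transverse axis horizontal; a² = 81, b² = 19.
For a horizontal hyperbola the asymptotes have slope ±b/a.
Here that is ±√19/9.

√19/9 and -√19/9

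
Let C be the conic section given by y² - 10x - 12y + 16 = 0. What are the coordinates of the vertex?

Only y is squared. Complete the square in y: (y - 6)² = 10(x + 2).
Vertex (-2, 6); 4p = 10 so p = 5/2. Opens right.

(-2, 6)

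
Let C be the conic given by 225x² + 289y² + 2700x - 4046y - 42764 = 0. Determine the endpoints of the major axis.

(-23, 7) and (11, 7)

Group: 225(x² + 12x) + 289(y² - 14y) = 42764
225(x + 6)² + 289(y - 7)² = 42764 + 8100 + 14161 = 65025
Dividing both sides by 65025: (x + 6)²/289 + (y - 7)²/225 = 1
Ellipse, center (-6, 7), major axis horizontal; a² = 289, b² = 225.
a = 17. Vertices at (h ± a, k).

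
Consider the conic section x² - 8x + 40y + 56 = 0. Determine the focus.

Only x is squared. Complete the square in x: (x - 4)² = -40(y + 1).
Vertex (4, -1); 4p = -40 so p = -10. Opens down.
Focus is p units from the vertex along the axis: (h, k + p).

(4, -11)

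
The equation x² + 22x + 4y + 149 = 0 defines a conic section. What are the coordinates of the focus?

(-11, -8)

Only x is squared. Complete the square in x: (x + 11)² = -4(y + 7).
Vertex (-11, -7); 4p = -4 so p = -1. Opens down.
Focus is p units from the vertex along the axis: (h, k + p).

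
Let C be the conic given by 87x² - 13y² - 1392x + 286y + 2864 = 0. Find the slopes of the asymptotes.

Group: 87(x² - 16x) -13(y² - 22y) = -2864
Complete the square in x and y: 87(x - 8)² -13(y - 11)² = -2864 + 5568 - 1573 = 1131
Divide by 1131: (x - 8)²/13 - (y - 11)²/87 = 1
Hyperbola, center (8, 11), transverse axis horizontal; a² = 13, b² = 87.
For a horizontal hyperbola the asymptotes have slope ±b/a.
Here that is ±√87/√13 = ±√1131/13.

√1131/13 and -√1131/13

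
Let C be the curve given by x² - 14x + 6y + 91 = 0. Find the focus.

Only x is squared. Complete the square in x: (x - 7)² = -6(y + 7).
Vertex (7, -7); 4p = -6 so p = -3/2. Opens down.
Focus is p units from the vertex along the axis: (h, k + p).

(7, -17/2)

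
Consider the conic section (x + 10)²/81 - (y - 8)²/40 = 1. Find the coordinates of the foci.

Center (-10, 8). The positive term is the x-term, so the transverse axis is horizontal; a² = 81, b² = 40.
c² = a² + b² = 81 + 40 = 121, so c = 11.
Foci lie on the horizontal axis through the center: (h ± c, k).

(-21, 8) and (1, 8)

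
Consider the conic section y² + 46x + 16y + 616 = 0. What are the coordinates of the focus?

(-47/2, -8)

Only y is squared. Complete the square in y: (y + 8)² = -46(x + 12).
Vertex (-12, -8); 4p = -46 so p = -23/2. Opens left.
Focus is p units from the vertex along the axis: (h + p, k).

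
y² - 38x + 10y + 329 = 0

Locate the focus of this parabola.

(35/2, -5)

Only y is squared. Complete the square in y: (y + 5)² = 38(x - 8).
Vertex (8, -5); 4p = 38 so p = 19/2. Opens right.
Focus is p units from the vertex along the axis: (h + p, k).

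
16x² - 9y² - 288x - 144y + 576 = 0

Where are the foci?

Group: 16(x² - 18x) -9(y² + 16y) = -576
Complete the square in x and y: 16(x - 9)² -9(y + 8)² = -576 + 1296 - 576 = 144
Divide through by 144 to get (x - 9)²/9 - (y + 8)²/16 = 1.
Hyperbola, center (9, -8), transverse axis horizontal; a² = 9, b² = 16.
c² = a² + b² = 9 + 16 = 25, so c = 5.
Foci lie on the horizontal axis through the center: (h ± c, k).

(4, -8) and (14, -8)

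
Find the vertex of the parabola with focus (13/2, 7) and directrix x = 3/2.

The vertex is the midpoint between the focus and the directrix along the axis of symmetry.
Axis is horizontal (directrix is vertical). Vertex x-coordinate = (13/2 + 3/2)/2 = 4; y-coordinate = 7.

(4, 7)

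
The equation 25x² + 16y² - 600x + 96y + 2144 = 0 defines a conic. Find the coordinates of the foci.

25(x² - 24x) + 16(y² + 6y) = -2144
Complete the square in x and y: 25(x - 12)² + 16(y + 3)² = -2144 + 3600 + 144 = 1600
Divide through by 1600 to get (x - 12)²/64 + (y + 3)²/100 = 1.
Ellipse, center (12, -3), major axis vertical; a² = 100, b² = 64.
c² = a² - b² = 100 - 64 = 36, so c = 6.
Foci lie on the vertical axis through the center: (h, k ± c).

(12, -9) and (12, 3)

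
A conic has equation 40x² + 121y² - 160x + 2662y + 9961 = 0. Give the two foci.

(-7, -11) and (11, -11)

Group: 40(x² - 4x) + 121(y² + 22y) = -9961
Completing the square gives 40(x - 2)² + 121(y + 11)² = -9961 + 160 + 14641 = 4840.
Divide through by 4840 to get (x - 2)²/121 + (y + 11)²/40 = 1.
Ellipse, center (2, -11), major axis horizontal; a² = 121, b² = 40.
c² = a² - b² = 121 - 40 = 81, so c = 9.
Foci lie on the horizontal axis through the center: (h ± c, k).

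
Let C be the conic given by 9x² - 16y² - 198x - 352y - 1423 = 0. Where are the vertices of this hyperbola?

9(x² - 22x) -16(y² + 22y) = 1423
Complete the square in x and y: 9(x - 11)² -16(y + 11)² = 1423 + 1089 - 1936 = 576
Divide by 576: (x - 11)²/64 - (y + 11)²/36 = 1
Hyperbola, center (11, -11), transverse axis horizontal; a² = 64, b² = 36.
a = 8. Vertices at (h ± a, k).

(3, -11) and (19, -11)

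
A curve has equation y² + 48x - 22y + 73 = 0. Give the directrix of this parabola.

Only y is squared. Complete the square in y: (y - 11)² = -48(x - 1).
Vertex (1, 11); 4p = -48 so p = -12. Opens left.
Directrix is the vertical line x = h − p = 1 − (-12) = 13.

x = 13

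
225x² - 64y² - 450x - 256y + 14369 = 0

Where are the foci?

Group the x- and y-terms: 225(x² - 2x) -64(y² + 4y) = -14369
Complete the square in x and y: 225(x - 1)² -64(y + 2)² = -14369 + 225 - 256 = -14400
Dividing both sides by -14400: (y + 2)²/225 - (x - 1)²/64 = 1
Hyperbola, center (1, -2), transverse axis vertical; a² = 225, b² = 64.
c² = a² + b² = 225 + 64 = 289, so c = 17.
Foci lie on the vertical axis through the center: (h, k ± c).

(1, -19) and (1, 15)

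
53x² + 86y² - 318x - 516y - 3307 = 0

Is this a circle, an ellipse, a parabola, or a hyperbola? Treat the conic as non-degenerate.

ellipse

No xy term. Coefficients of x² and y² are A = 53, C = 86.
A and C have the same sign but A ≠ C ⇒ ellipse.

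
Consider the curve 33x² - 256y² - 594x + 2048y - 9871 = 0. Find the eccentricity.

e = 17/16

Rearranging, 33(x² - 18x) -256(y² - 8y) = 9871.
33(x - 9)² -256(y - 4)² = 9871 + 2673 - 4096 = 8448
Divide by 8448: (x - 9)²/256 - (y - 4)²/33 = 1
Hyperbola, center (9, 4), transverse axis horizontal; a² = 256, b² = 33.
c² = a² + b² = 289, so c = 17.
e = c/a = 17/16.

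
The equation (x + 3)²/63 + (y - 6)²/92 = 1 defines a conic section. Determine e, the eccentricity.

Center (-3, 6). The larger denominator 92 sits under the y-term, so the major axis is vertical; a² = 92, b² = 63.
c² = a² - b² = 29, so c = √29.
e = c/a = √29/2√23 = √667/46.

e = √667/46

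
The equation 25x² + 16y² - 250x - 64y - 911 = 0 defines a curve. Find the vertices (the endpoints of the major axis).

(5, -8) and (5, 12)

Group: 25(x² - 10x) + 16(y² - 4y) = 911
25(x - 5)² + 16(y - 2)² = 911 + 625 + 64 = 1600
Dividing both sides by 1600: (x - 5)²/64 + (y - 2)²/100 = 1
Ellipse, center (5, 2), major axis vertical; a² = 100, b² = 64.
a = 10. Vertices at (h, k ± a).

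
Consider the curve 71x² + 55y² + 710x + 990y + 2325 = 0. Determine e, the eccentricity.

e = 4√71/71

Rearranging, 71(x² + 10x) + 55(y² + 18y) = -2325.
Completing the square gives 71(x + 5)² + 55(y + 9)² = -2325 + 1775 + 4455 = 3905.
Divide by 3905: (x + 5)²/55 + (y + 9)²/71 = 1
Ellipse, center (-5, -9), major axis vertical; a² = 71, b² = 55.
c² = a² - b² = 16, so c = 4.
e = c/a = 4/√71 = 4√71/71.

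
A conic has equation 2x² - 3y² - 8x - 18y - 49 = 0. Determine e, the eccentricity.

e = √15/3

Rearranging, 2(x² - 4x) -3(y² + 6y) = 49.
Completing the square gives 2(x - 2)² -3(y + 3)² = 49 + 8 - 27 = 30.
Divide by 30: (x - 2)²/15 - (y + 3)²/10 = 1
Hyperbola, center (2, -3), transverse axis horizontal; a² = 15, b² = 10.
c² = a² + b² = 25, so c = 5.
e = c/a = 5/√15 = √15/3.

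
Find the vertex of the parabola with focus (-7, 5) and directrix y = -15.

The vertex is the midpoint between the focus and the directrix along the axis of symmetry.
Axis is vertical (directrix is horizontal). Vertex y-coordinate = (5 + (-15))/2 = -5; x-coordinate = -7.

(-7, -5)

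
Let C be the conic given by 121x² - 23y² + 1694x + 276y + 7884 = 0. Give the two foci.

(-7, -6) and (-7, 18)

121(x² + 14x) -23(y² - 12y) = -7884
Complete the square: 121(x + 7)² -23(y - 6)² = -7884 + 5929 - 828 = -2783
Divide through by -2783 to get (y - 6)²/121 - (x + 7)²/23 = 1.
Hyperbola, center (-7, 6), transverse axis vertical; a² = 121, b² = 23.
c² = a² + b² = 121 + 23 = 144, so c = 12.
Foci lie on the vertical axis through the center: (h, k ± c).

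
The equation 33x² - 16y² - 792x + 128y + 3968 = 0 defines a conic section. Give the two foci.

(5, 4) and (19, 4)

33(x² - 24x) -16(y² - 8y) = -3968
Complete the square: 33(x - 12)² -16(y - 4)² = -3968 + 4752 - 256 = 528
Divide through by 528 to get (x - 12)²/16 - (y - 4)²/33 = 1.
Hyperbola, center (12, 4), transverse axis horizontal; a² = 16, b² = 33.
c² = a² + b² = 16 + 33 = 49, so c = 7.
Foci lie on the horizontal axis through the center: (h ± c, k).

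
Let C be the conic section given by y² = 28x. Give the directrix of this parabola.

Vertex (0, 0); 4p = 28 so p = 7. Opens right.
Directrix is the vertical line x = h − p = 0 − (7) = -7.

x = -7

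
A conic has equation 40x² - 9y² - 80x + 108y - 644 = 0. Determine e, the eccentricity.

e = 7/3

Group the x- and y-terms: 40(x² - 2x) -9(y² - 12y) = 644
Complete the square: 40(x - 1)² -9(y - 6)² = 644 + 40 - 324 = 360
Divide by 360: (x - 1)²/9 - (y - 6)²/40 = 1
Hyperbola, center (1, 6), transverse axis horizontal; a² = 9, b² = 40.
c² = a² + b² = 49, so c = 7.
e = c/a = 7/3.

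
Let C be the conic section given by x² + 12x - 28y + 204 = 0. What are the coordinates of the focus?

(-6, 13)

Only x is squared. Complete the square in x: (x + 6)² = 28(y - 6).
Vertex (-6, 6); 4p = 28 so p = 7. Opens up.
Focus is p units from the vertex along the axis: (h, k + p).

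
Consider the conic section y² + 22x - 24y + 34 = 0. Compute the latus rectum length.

Only y is squared. Complete the square in y: (y - 12)² = -22(x - 5).
Vertex (5, 12); 4p = -22 so p = -11/2. Opens left.
Latus rectum length = |4p| = 22.

22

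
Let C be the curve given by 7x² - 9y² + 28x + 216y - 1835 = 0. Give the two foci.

7(x² + 4x) -9(y² - 24y) = 1835
Complete the square: 7(x + 2)² -9(y - 12)² = 1835 + 28 - 1296 = 567
Divide through by 567 to get (x + 2)²/81 - (y - 12)²/63 = 1.
Hyperbola, center (-2, 12), transverse axis horizontal; a² = 81, b² = 63.
c² = a² + b² = 81 + 63 = 144, so c = 12.
Foci lie on the horizontal axis through the center: (h ± c, k).

(-14, 12) and (10, 12)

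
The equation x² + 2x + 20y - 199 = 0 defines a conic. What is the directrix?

Only x is squared. Complete the square in x: (x + 1)² = -20(y - 10).
Vertex (-1, 10); 4p = -20 so p = -5. Opens down.
Directrix is the horizontal line y = k − p = 10 − (-5) = 15.

y = 15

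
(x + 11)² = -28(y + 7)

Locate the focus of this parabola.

(-11, -14)

Vertex (-11, -7); 4p = -28 so p = -7. Opens down.
Focus is p units from the vertex along the axis: (h, k + p).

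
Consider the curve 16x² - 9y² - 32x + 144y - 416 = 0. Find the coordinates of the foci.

16(x² - 2x) -9(y² - 16y) = 416
Completing the square gives 16(x - 1)² -9(y - 8)² = 416 + 16 - 576 = -144.
Divide through by -144 to get (y - 8)²/16 - (x - 1)²/9 = 1.
Hyperbola, center (1, 8), transverse axis vertical; a² = 16, b² = 9.
c² = a² + b² = 16 + 9 = 25, so c = 5.
Foci lie on the vertical axis through the center: (h, k ± c).

(1, 3) and (1, 13)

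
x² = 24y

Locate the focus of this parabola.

(0, 6)

Vertex (0, 0); 4p = 24 so p = 6. Opens up.
Focus is p units from the vertex along the axis: (h, k + p).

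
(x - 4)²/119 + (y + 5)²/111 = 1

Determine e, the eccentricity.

Center (4, -5). The larger denominator 119 sits under the x-term, so the major axis is horizontal; a² = 119, b² = 111.
c² = a² - b² = 8, so c = 2√2.
e = c/a = 2√2/√119 = 2√238/119.

e = 2√238/119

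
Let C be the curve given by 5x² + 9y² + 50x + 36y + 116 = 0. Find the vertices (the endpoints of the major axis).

(-8, -2) and (-2, -2)

5(x² + 10x) + 9(y² + 4y) = -116
Complete the square: 5(x + 5)² + 9(y + 2)² = -116 + 125 + 36 = 45
Divide through by 45 to get (x + 5)²/9 + (y + 2)²/5 = 1.
Ellipse, center (-5, -2), major axis horizontal; a² = 9, b² = 5.
a = 3. Vertices at (h ± a, k).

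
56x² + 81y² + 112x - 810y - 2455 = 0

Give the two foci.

(-6, 5) and (4, 5)

Group the x- and y-terms: 56(x² + 2x) + 81(y² - 10y) = 2455
Completing the square gives 56(x + 1)² + 81(y - 5)² = 2455 + 56 + 2025 = 4536.
Divide through by 4536 to get (x + 1)²/81 + (y - 5)²/56 = 1.
Ellipse, center (-1, 5), major axis horizontal; a² = 81, b² = 56.
c² = a² - b² = 81 - 56 = 25, so c = 5.
Foci lie on the horizontal axis through the center: (h ± c, k).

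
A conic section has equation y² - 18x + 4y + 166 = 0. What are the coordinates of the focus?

(27/2, -2)

Only y is squared. Complete the square in y: (y + 2)² = 18(x - 9).
Vertex (9, -2); 4p = 18 so p = 9/2. Opens right.
Focus is p units from the vertex along the axis: (h + p, k).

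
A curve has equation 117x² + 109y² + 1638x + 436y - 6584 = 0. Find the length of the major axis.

Rearranging, 117(x² + 14x) + 109(y² + 4y) = 6584.
Complete the square: 117(x + 7)² + 109(y + 2)² = 6584 + 5733 + 436 = 12753
Divide through by 12753 to get (x + 7)²/109 + (y + 2)²/117 = 1.
Ellipse, center (-7, -2), major axis vertical; a² = 117, b² = 109.
a² = 117 so a = 3√13; the major axis has length 2a = 6√13.

6√13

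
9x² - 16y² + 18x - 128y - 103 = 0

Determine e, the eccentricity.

Collect terms: 9(x² + 2x) -16(y² + 8y) = 103
Completing the square gives 9(x + 1)² -16(y + 4)² = 103 + 9 - 256 = -144.
Divide through by -144 to get (y + 4)²/9 - (x + 1)²/16 = 1.
Hyperbola, center (-1, -4), transverse axis vertical; a² = 9, b² = 16.
c² = a² + b² = 25, so c = 5.
e = c/a = 5/3.

e = 5/3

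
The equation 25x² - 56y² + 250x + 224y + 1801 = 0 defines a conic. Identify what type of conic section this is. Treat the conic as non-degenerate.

No xy term. Coefficients of x² and y² are A = 25, C = -56.
A and C have opposite signs ⇒ hyperbola.

hyperbola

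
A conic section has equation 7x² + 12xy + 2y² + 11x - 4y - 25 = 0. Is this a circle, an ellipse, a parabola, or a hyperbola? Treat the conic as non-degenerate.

A = 7, B = 12, C = 2.
Discriminant B² − 4AC = 12² − 4·7·2 = 88.
B² − 4AC > 0 ⇒ hyperbola.

hyperbola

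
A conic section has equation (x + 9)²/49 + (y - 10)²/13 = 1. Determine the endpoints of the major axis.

(-16, 10) and (-2, 10)

Center (-9, 10). The larger denominator 49 sits under the x-term, so the major axis is horizontal; a² = 49, b² = 13.
a = 7. Vertices at (h ± a, k).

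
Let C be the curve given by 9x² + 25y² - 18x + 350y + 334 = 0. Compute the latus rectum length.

36/5

Collect terms: 9(x² - 2x) + 25(y² + 14y) = -334
Complete the square: 9(x - 1)² + 25(y + 7)² = -334 + 9 + 1225 = 900
Divide by 900: (x - 1)²/100 + (y + 7)²/36 = 1
Ellipse, center (1, -7), major axis horizontal; a² = 100, b² = 36.
Latus rectum length = 2b²/a = 2·36/10 = 36/5.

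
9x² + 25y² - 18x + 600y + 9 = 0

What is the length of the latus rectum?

72/5

Group the x- and y-terms: 9(x² - 2x) + 25(y² + 24y) = -9
Completing the square gives 9(x - 1)² + 25(y + 12)² = -9 + 9 + 3600 = 3600.
Divide by 3600: (x - 1)²/400 + (y + 12)²/144 = 1
Ellipse, center (1, -12), major axis horizontal; a² = 400, b² = 144.
Latus rectum length = 2b²/a = 2·144/20 = 72/5.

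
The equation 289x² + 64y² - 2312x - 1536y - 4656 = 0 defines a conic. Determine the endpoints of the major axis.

Group the x- and y-terms: 289(x² - 8x) + 64(y² - 24y) = 4656
289(x - 4)² + 64(y - 12)² = 4656 + 4624 + 9216 = 18496
Divide through by 18496 to get (x - 4)²/64 + (y - 12)²/289 = 1.
Ellipse, center (4, 12), major axis vertical; a² = 289, b² = 64.
a = 17. Vertices at (h, k ± a).

(4, -5) and (4, 29)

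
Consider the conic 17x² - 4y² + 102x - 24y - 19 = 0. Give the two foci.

17(x² + 6x) -4(y² + 6y) = 19
Completing the square gives 17(x + 3)² -4(y + 3)² = 19 + 153 - 36 = 136.
Divide by 136: (x + 3)²/8 - (y + 3)²/34 = 1
Hyperbola, center (-3, -3), transverse axis horizontal; a² = 8, b² = 34.
c² = a² + b² = 8 + 34 = 42, so c = √42.
Foci lie on the horizontal axis through the center: (h ± c, k).

(-3 - √42, -3) and (-3 + √42, -3)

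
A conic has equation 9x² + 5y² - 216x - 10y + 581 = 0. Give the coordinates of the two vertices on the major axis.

Rearranging, 9(x² - 24x) + 5(y² - 2y) = -581.
Complete the square in x and y: 9(x - 12)² + 5(y - 1)² = -581 + 1296 + 5 = 720
Divide by 720: (x - 12)²/80 + (y - 1)²/144 = 1
Ellipse, center (12, 1), major axis vertical; a² = 144, b² = 80.
a = 12. Vertices at (h, k ± a).

(12, -11) and (12, 13)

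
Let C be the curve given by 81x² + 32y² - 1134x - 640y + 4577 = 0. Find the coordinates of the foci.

Collect terms: 81(x² - 14x) + 32(y² - 20y) = -4577
Complete the square: 81(x - 7)² + 32(y - 10)² = -4577 + 3969 + 3200 = 2592
Divide through by 2592 to get (x - 7)²/32 + (y - 10)²/81 = 1.
Ellipse, center (7, 10), major axis vertical; a² = 81, b² = 32.
c² = a² - b² = 81 - 32 = 49, so c = 7.
Foci lie on the vertical axis through the center: (h, k ± c).

(7, 3) and (7, 17)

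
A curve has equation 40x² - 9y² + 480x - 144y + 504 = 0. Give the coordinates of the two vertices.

(-9, -8) and (-3, -8)

Rearranging, 40(x² + 12x) -9(y² + 16y) = -504.
Complete the square in x and y: 40(x + 6)² -9(y + 8)² = -504 + 1440 - 576 = 360
Divide by 360: (x + 6)²/9 - (y + 8)²/40 = 1
Hyperbola, center (-6, -8), transverse axis horizontal; a² = 9, b² = 40.
a = 3. Vertices at (h ± a, k).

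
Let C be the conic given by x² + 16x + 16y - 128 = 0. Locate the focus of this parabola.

(-8, 8)

Only x is squared. Complete the square in x: (x + 8)² = -16(y - 12).
Vertex (-8, 12); 4p = -16 so p = -4. Opens down.
Focus is p units from the vertex along the axis: (h, k + p).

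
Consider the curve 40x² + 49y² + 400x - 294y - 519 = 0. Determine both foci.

Rearranging, 40(x² + 10x) + 49(y² - 6y) = 519.
40(x + 5)² + 49(y - 3)² = 519 + 1000 + 441 = 1960
Divide through by 1960 to get (x + 5)²/49 + (y - 3)²/40 = 1.
Ellipse, center (-5, 3), major axis horizontal; a² = 49, b² = 40.
c² = a² - b² = 49 - 40 = 9, so c = 3.
Foci lie on the horizontal axis through the center: (h ± c, k).

(-8, 3) and (-2, 3)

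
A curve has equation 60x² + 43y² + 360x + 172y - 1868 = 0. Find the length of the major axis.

4√15

Rearranging, 60(x² + 6x) + 43(y² + 4y) = 1868.
Completing the square gives 60(x + 3)² + 43(y + 2)² = 1868 + 540 + 172 = 2580.
Divide through by 2580 to get (x + 3)²/43 + (y + 2)²/60 = 1.
Ellipse, center (-3, -2), major axis vertical; a² = 60, b² = 43.
a² = 60 so a = 2√15; the major axis has length 2a = 4√15.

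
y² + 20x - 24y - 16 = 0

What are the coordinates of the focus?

(3, 12)

Only y is squared. Complete the square in y: (y - 12)² = -20(x - 8).
Vertex (8, 12); 4p = -20 so p = -5. Opens left.
Focus is p units from the vertex along the axis: (h + p, k).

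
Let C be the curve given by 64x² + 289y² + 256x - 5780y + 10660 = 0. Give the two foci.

Rearranging, 64(x² + 4x) + 289(y² - 20y) = -10660.
Complete the square: 64(x + 2)² + 289(y - 10)² = -10660 + 256 + 28900 = 18496
Dividing both sides by 18496: (x + 2)²/289 + (y - 10)²/64 = 1
Ellipse, center (-2, 10), major axis horizontal; a² = 289, b² = 64.
c² = a² - b² = 289 - 64 = 225, so c = 15.
Foci lie on the horizontal axis through the center: (h ± c, k).

(-17, 10) and (13, 10)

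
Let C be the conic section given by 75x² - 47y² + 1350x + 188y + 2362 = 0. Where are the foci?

(-9 - √122, 2) and (-9 + √122, 2)

Collect terms: 75(x² + 18x) -47(y² - 4y) = -2362
Complete the square in x and y: 75(x + 9)² -47(y - 2)² = -2362 + 6075 - 188 = 3525
Dividing both sides by 3525: (x + 9)²/47 - (y - 2)²/75 = 1
Hyperbola, center (-9, 2), transverse axis horizontal; a² = 47, b² = 75.
c² = a² + b² = 47 + 75 = 122, so c = √122.
Foci lie on the horizontal axis through the center: (h ± c, k).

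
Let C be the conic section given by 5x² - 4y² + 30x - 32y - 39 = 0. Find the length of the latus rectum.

5

5(x² + 6x) -4(y² + 8y) = 39
Completing the square gives 5(x + 3)² -4(y + 4)² = 39 + 45 - 64 = 20.
Divide through by 20 to get (x + 3)²/4 - (y + 4)²/5 = 1.
Hyperbola, center (-3, -4), transverse axis horizontal; a² = 4, b² = 5.
Latus rectum length = 2b²/a = 2·5/2 = 5.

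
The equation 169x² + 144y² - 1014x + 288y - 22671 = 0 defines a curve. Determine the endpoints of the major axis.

(3, -14) and (3, 12)

Collect terms: 169(x² - 6x) + 144(y² + 2y) = 22671
Complete the square: 169(x - 3)² + 144(y + 1)² = 22671 + 1521 + 144 = 24336
Dividing both sides by 24336: (x - 3)²/144 + (y + 1)²/169 = 1
Ellipse, center (3, -1), major axis vertical; a² = 169, b² = 144.
a = 13. Vertices at (h, k ± a).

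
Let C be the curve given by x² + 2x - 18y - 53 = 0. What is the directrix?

y = -15/2

Only x is squared. Complete the square in x: (x + 1)² = 18(y + 3).
Vertex (-1, -3); 4p = 18 so p = 9/2. Opens up.
Directrix is the horizontal line y = k − p = -3 − (9/2) = -15/2.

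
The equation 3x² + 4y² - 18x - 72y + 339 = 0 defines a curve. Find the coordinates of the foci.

3(x² - 6x) + 4(y² - 18y) = -339
Complete the square: 3(x - 3)² + 4(y - 9)² = -339 + 27 + 324 = 12
Divide by 12: (x - 3)²/4 + (y - 9)²/3 = 1
Ellipse, center (3, 9), major axis horizontal; a² = 4, b² = 3.
c² = a² - b² = 4 - 3 = 1, so c = 1.
Foci lie on the horizontal axis through the center: (h ± c, k).

(2, 9) and (4, 9)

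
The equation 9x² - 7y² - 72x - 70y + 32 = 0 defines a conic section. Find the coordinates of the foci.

Group the x- and y-terms: 9(x² - 8x) -7(y² + 10y) = -32
Complete the square: 9(x - 4)² -7(y + 5)² = -32 + 144 - 175 = -63
Dividing both sides by -63: (y + 5)²/9 - (x - 4)²/7 = 1
Hyperbola, center (4, -5), transverse axis vertical; a² = 9, b² = 7.
c² = a² + b² = 9 + 7 = 16, so c = 4.
Foci lie on the vertical axis through the center: (h, k ± c).

(4, -9) and (4, -1)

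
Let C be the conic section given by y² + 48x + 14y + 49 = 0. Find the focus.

(-12, -7)

Only y is squared. Complete the square in y: (y + 7)² = -48x.
Vertex (0, -7); 4p = -48 so p = -12. Opens left.
Focus is p units from the vertex along the axis: (h + p, k).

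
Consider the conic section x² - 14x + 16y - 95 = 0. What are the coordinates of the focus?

(7, 5)

Only x is squared. Complete the square in x: (x - 7)² = -16(y - 9).
Vertex (7, 9); 4p = -16 so p = -4. Opens down.
Focus is p units from the vertex along the axis: (h, k + p).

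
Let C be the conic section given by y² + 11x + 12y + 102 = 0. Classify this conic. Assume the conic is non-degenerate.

No xy term. Coefficients of x² and y² are A = 0, C = 1.
Exactly one squared variable ⇒ parabola.

parabola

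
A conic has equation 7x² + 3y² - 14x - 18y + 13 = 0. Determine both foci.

Group the x- and y-terms: 7(x² - 2x) + 3(y² - 6y) = -13
Completing the square gives 7(x - 1)² + 3(y - 3)² = -13 + 7 + 27 = 21.
Divide through by 21 to get (x - 1)²/3 + (y - 3)²/7 = 1.
Ellipse, center (1, 3), major axis vertical; a² = 7, b² = 3.
c² = a² - b² = 7 - 3 = 4, so c = 2.
Foci lie on the vertical axis through the center: (h, k ± c).

(1, 1) and (1, 5)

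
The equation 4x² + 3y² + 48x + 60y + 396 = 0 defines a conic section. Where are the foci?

Group the x- and y-terms: 4(x² + 12x) + 3(y² + 20y) = -396
Completing the square gives 4(x + 6)² + 3(y + 10)² = -396 + 144 + 300 = 48.
Divide through by 48 to get (x + 6)²/12 + (y + 10)²/16 = 1.
Ellipse, center (-6, -10), major axis vertical; a² = 16, b² = 12.
c² = a² - b² = 16 - 12 = 4, so c = 2.
Foci lie on the vertical axis through the center: (h, k ± c).

(-6, -12) and (-6, -8)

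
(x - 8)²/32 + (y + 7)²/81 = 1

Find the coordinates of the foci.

Center (8, -7). The larger denominator 81 sits under the y-term, so the major axis is vertical; a² = 81, b² = 32.
c² = a² - b² = 81 - 32 = 49, so c = 7.
Foci lie on the vertical axis through the center: (h, k ± c).

(8, -14) and (8, 0)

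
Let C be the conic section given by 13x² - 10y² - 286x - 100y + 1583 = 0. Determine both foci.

(11, -5 - √46) and (11, -5 + √46)

Group: 13(x² - 22x) -10(y² + 10y) = -1583
Complete the square in x and y: 13(x - 11)² -10(y + 5)² = -1583 + 1573 - 250 = -260
Dividing both sides by -260: (y + 5)²/26 - (x - 11)²/20 = 1
Hyperbola, center (11, -5), transverse axis vertical; a² = 26, b² = 20.
c² = a² + b² = 26 + 20 = 46, so c = √46.
Foci lie on the vertical axis through the center: (h, k ± c).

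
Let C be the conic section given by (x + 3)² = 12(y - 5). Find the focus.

Vertex (-3, 5); 4p = 12 so p = 3. Opens up.
Focus is p units from the vertex along the axis: (h, k + p).

(-3, 8)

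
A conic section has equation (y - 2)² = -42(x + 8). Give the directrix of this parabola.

x = 5/2

Vertex (-8, 2); 4p = -42 so p = -21/2. Opens left.
Directrix is the vertical line x = h − p = -8 − (-21/2) = 5/2.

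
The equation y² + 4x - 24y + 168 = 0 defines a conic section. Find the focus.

Only y is squared. Complete the square in y: (y - 12)² = -4(x + 6).
Vertex (-6, 12); 4p = -4 so p = -1. Opens left.
Focus is p units from the vertex along the axis: (h + p, k).

(-7, 12)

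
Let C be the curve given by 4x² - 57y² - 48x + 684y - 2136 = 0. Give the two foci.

4(x² - 12x) -57(y² - 12y) = 2136
Completing the square gives 4(x - 6)² -57(y - 6)² = 2136 + 144 - 2052 = 228.
Dividing both sides by 228: (x - 6)²/57 - (y - 6)²/4 = 1
Hyperbola, center (6, 6), transverse axis horizontal; a² = 57, b² = 4.
c² = a² + b² = 57 + 4 = 61, so c = √61.
Foci lie on the horizontal axis through the center: (h ± c, k).

(6 - √61, 6) and (6 + √61, 6)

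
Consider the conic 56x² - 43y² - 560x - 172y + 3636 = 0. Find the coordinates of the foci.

Group: 56(x² - 10x) -43(y² + 4y) = -3636
Completing the square gives 56(x - 5)² -43(y + 2)² = -3636 + 1400 - 172 = -2408.
Divide through by -2408 to get (y + 2)²/56 - (x - 5)²/43 = 1.
Hyperbola, center (5, -2), transverse axis vertical; a² = 56, b² = 43.
c² = a² + b² = 56 + 43 = 99, so c = 3√11.
Foci lie on the vertical axis through the center: (h, k ± c).

(5, -2 - 3√11) and (5, -2 + 3√11)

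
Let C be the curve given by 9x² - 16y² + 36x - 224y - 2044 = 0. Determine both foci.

(-17, -7) and (13, -7)

Collect terms: 9(x² + 4x) -16(y² + 14y) = 2044
Complete the square in x and y: 9(x + 2)² -16(y + 7)² = 2044 + 36 - 784 = 1296
Divide through by 1296 to get (x + 2)²/144 - (y + 7)²/81 = 1.
Hyperbola, center (-2, -7), transverse axis horizontal; a² = 144, b² = 81.
c² = a² + b² = 144 + 81 = 225, so c = 15.
Foci lie on the horizontal axis through the center: (h ± c, k).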